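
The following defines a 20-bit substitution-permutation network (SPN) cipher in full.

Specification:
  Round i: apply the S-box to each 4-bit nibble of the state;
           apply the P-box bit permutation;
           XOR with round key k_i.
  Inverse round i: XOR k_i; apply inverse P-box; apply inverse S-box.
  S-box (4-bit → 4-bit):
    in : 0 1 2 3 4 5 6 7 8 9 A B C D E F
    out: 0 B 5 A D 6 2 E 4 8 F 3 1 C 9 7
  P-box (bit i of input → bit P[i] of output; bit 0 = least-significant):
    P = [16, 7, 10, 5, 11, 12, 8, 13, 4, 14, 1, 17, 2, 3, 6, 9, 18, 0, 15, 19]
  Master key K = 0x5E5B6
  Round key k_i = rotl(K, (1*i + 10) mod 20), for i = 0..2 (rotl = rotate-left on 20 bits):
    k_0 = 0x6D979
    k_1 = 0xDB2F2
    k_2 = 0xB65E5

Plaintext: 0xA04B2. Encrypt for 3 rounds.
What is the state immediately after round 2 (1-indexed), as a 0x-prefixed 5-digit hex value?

0x4E414

s_0 = plaintext = 0xA04B2
s_1 = Round(s_0, k_0) = 0x9456A
s_2 = Round(s_1, k_1) = 0x4E414
s_3 = Round(s_2, k_2) = 0x4DBD3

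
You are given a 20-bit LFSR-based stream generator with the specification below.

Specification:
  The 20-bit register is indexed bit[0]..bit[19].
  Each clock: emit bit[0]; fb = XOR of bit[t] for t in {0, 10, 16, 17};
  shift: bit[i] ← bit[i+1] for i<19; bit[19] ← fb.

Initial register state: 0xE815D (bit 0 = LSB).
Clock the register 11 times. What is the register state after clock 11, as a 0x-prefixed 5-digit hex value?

0x629D0

reg_0 = 0xE815D
clock 1: out=1, reg = 0x740AE
clock 2: out=0, reg = 0x3A057
clock 3: out=1, reg = 0x9D02B
clock 4: out=1, reg = 0x4E815
clock 5: out=1, reg = 0xA740A
clock 6: out=0, reg = 0x53A05
clock 7: out=1, reg = 0x29D02
clock 8: out=0, reg = 0x14E81
clock 9: out=1, reg = 0x8A740
clock 10: out=0, reg = 0xC53A0
clock 11: out=0, reg = 0x629D0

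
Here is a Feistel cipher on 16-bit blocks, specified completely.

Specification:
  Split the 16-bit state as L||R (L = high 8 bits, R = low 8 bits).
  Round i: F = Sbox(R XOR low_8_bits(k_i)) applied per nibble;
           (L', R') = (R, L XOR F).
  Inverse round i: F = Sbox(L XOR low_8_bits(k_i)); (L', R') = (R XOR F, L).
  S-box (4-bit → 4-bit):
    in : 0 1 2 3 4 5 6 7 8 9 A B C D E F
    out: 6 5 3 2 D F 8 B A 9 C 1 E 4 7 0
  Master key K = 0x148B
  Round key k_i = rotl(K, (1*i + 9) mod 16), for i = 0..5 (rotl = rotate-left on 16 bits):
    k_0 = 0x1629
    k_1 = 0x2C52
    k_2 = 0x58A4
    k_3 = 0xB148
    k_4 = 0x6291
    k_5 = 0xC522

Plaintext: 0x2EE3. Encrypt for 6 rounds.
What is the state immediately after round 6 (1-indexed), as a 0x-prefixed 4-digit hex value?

0xEA7F

s_0 = plaintext = 0x2EE3
s_1 = Round(s_0, k_0) = 0xE3C2
s_2 = Round(s_1, k_1) = 0xC275
s_3 = Round(s_2, k_2) = 0x7587
s_4 = Round(s_3, k_3) = 0x8795
s_5 = Round(s_4, k_4) = 0x95EA
s_6 = Round(s_5, k_5) = 0xEA7F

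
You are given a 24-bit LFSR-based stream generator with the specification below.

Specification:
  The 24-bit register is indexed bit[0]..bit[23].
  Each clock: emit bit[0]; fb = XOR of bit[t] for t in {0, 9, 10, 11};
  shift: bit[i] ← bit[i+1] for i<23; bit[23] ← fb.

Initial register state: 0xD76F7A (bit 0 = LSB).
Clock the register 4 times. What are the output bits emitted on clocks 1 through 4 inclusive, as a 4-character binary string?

reg_0 = 0xD76F7A
clock 1: out=0, reg = 0xEBB7BD
clock 2: out=1, reg = 0xF5DBDE
clock 3: out=0, reg = 0x7AEDEF
clock 4: out=1, reg = 0xBD76F7

0101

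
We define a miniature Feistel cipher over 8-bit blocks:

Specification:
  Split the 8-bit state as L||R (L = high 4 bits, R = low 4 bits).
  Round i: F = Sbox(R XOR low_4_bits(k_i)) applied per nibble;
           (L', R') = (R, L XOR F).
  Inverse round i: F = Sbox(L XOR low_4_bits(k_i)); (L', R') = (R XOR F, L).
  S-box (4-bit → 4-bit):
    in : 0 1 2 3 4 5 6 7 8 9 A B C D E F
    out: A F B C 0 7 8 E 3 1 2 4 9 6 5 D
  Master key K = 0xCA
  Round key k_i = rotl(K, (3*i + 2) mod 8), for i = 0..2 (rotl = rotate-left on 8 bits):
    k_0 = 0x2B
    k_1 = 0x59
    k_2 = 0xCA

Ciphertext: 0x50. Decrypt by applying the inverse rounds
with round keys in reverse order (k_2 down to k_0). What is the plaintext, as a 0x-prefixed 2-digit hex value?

0x85

s_0 = ciphertext = 0x50
s_1 = InvRound(s_0, k_2) = 0xD5
s_2 = InvRound(s_1, k_1) = 0x5D
s_3 = InvRound(s_2, k_0) = 0x85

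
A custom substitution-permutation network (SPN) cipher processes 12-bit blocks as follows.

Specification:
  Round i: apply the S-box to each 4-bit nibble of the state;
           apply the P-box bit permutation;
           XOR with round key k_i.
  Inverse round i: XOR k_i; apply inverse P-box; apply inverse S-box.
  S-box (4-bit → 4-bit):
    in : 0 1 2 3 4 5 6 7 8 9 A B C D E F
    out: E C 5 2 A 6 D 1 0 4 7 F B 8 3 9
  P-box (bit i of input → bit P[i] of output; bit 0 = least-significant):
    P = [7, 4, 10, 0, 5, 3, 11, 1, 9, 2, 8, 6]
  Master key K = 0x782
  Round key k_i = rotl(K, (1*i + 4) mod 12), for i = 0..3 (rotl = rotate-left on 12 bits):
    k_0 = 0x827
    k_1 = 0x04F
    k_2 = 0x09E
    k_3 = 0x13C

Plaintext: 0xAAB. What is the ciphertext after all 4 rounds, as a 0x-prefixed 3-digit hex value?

s_0 = plaintext = 0xAAB
s_1 = Round(s_0, k_0) = 0x79A
s_2 = Round(s_1, k_1) = 0xEDF
s_3 = Round(s_2, k_2) = 0x219
s_4 = Round(s_3, k_3) = 0xE3E

0xE3E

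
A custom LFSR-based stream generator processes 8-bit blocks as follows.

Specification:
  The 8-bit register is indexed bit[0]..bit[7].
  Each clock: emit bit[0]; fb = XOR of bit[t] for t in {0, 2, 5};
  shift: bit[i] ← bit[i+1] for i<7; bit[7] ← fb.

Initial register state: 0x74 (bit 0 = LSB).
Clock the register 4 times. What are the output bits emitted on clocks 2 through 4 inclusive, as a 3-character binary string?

010

reg_0 = 0x74
clock 1: out=0, reg = 0x3A
clock 2: out=0, reg = 0x9D
clock 3: out=1, reg = 0x4E
clock 4: out=0, reg = 0xA7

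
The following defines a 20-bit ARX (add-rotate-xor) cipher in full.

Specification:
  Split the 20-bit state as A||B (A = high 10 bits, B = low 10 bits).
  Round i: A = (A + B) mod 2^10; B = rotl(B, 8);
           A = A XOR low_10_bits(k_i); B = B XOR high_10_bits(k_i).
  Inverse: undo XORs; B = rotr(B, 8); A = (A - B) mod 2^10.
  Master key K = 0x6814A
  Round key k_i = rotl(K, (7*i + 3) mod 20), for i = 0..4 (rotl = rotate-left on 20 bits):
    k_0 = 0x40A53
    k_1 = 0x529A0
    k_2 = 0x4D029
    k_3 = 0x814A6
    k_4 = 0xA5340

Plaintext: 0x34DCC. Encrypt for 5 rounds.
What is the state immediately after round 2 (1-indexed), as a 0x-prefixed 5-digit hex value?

s_0 = plaintext = 0x34DCC
s_1 = Round(s_0, k_0) = 0x33171
s_2 = Round(s_1, k_1) = 0xE7416
s_3 = Round(s_2, k_2) = 0xE6B31
s_4 = Round(s_3, k_3) = 0x9B7C9
s_5 = Round(s_4, k_4) = 0x5DB66

0xE7416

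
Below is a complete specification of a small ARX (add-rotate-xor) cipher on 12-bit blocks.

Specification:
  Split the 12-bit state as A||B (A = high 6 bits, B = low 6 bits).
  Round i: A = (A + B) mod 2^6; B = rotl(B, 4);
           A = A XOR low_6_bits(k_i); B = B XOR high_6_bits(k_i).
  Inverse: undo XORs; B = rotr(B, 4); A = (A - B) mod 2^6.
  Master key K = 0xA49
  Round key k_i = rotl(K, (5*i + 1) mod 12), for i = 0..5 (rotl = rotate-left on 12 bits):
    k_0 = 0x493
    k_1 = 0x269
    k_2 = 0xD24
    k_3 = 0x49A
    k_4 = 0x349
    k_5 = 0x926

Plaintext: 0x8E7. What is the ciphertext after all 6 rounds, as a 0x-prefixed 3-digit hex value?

0x7B6

s_0 = plaintext = 0x8E7
s_1 = Round(s_0, k_0) = 0x66B
s_2 = Round(s_1, k_1) = 0xB73
s_3 = Round(s_2, k_2) = 0x108
s_4 = Round(s_3, k_3) = 0x590
s_5 = Round(s_4, k_4) = 0xBC9
s_6 = Round(s_5, k_5) = 0x7B6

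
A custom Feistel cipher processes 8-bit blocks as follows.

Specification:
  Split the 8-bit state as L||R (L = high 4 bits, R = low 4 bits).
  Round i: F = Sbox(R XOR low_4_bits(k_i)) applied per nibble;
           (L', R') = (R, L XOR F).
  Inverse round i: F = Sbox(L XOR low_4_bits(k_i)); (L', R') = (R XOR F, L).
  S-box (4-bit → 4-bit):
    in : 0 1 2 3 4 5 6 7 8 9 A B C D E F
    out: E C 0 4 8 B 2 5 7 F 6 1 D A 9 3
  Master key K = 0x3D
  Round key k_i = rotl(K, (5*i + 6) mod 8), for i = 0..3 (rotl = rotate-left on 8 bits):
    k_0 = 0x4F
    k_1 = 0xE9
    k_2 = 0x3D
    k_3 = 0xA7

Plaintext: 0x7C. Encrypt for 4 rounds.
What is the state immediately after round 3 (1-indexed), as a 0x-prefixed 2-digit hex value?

s_0 = plaintext = 0x7C
s_1 = Round(s_0, k_0) = 0xC3
s_2 = Round(s_1, k_1) = 0x3A
s_3 = Round(s_2, k_2) = 0xA6
s_4 = Round(s_3, k_3) = 0x66

0xA6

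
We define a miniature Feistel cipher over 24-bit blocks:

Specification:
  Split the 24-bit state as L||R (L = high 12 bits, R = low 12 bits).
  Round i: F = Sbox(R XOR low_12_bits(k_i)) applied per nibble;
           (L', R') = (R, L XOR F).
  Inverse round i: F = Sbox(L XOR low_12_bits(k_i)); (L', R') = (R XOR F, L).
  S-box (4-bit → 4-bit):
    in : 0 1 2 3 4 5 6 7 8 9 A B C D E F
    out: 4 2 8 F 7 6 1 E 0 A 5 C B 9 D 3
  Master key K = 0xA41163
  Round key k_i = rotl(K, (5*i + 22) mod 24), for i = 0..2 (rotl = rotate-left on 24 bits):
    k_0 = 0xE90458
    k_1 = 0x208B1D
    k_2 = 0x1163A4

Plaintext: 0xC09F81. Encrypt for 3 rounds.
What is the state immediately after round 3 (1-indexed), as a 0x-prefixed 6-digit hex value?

0x38C413

s_0 = plaintext = 0xC09F81
s_1 = Round(s_0, k_0) = 0xF81093
s_2 = Round(s_1, k_1) = 0x09338C
s_3 = Round(s_2, k_2) = 0x38C413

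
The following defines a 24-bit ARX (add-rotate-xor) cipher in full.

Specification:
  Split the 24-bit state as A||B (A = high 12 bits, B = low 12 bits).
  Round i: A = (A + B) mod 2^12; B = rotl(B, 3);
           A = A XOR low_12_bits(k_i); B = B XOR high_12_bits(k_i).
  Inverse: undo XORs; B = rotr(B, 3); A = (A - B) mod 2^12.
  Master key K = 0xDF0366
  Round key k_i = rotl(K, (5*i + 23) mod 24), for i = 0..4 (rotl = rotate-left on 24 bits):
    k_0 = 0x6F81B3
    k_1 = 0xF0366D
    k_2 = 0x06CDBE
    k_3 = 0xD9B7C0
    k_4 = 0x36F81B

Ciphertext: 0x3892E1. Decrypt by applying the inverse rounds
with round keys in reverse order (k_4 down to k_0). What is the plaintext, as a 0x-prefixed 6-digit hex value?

0xBE12E9

s_0 = ciphertext = 0x3892E1
s_1 = InvRound(s_0, k_4) = 0xF61C31
s_2 = InvRound(s_1, k_3) = 0x46C435
s_3 = InvRound(s_2, k_2) = 0x74728B
s_4 = InvRound(s_3, k_1) = 0xF791B1
s_5 = InvRound(s_4, k_0) = 0xBE12E9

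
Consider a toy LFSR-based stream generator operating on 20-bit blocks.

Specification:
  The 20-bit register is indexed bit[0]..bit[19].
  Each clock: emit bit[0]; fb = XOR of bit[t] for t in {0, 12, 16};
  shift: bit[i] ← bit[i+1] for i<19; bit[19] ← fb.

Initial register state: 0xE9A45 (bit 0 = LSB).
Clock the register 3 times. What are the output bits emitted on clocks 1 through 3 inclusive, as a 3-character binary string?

reg_0 = 0xE9A45
clock 1: out=1, reg = 0x74D22
clock 2: out=0, reg = 0xBA691
clock 3: out=1, reg = 0x5D348

101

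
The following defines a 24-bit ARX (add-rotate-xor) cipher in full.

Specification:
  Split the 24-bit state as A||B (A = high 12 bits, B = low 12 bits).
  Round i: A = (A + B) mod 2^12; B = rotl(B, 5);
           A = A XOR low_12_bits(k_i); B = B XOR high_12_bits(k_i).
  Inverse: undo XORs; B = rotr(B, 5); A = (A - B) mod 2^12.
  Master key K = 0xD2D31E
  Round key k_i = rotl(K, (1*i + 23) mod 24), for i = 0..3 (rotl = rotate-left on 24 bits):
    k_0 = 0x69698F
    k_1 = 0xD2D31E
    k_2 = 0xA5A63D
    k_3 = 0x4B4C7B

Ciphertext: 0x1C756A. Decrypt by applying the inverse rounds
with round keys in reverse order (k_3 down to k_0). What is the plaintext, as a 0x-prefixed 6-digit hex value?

0x907729

s_0 = ciphertext = 0x1C756A
s_1 = InvRound(s_0, k_3) = 0xEAEF0E
s_2 = InvRound(s_1, k_2) = 0xE69A2A
s_3 = InvRound(s_2, k_1) = 0x9BF3B8
s_4 = InvRound(s_3, k_0) = 0x907729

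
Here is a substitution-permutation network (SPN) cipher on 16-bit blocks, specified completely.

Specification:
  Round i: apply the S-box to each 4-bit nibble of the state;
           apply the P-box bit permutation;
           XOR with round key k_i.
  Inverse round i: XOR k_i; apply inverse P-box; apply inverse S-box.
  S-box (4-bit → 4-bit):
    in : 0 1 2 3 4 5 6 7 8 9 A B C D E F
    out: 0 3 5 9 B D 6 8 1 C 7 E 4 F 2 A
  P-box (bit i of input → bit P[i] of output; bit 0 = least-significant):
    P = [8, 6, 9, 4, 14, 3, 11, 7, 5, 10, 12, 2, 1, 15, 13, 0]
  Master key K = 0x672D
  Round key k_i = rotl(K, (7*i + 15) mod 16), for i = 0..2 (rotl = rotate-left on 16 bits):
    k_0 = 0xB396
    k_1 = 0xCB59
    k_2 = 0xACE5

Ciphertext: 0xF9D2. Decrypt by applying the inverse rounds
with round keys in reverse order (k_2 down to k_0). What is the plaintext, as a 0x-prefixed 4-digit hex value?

0x7BF4

s_0 = ciphertext = 0xF9D2
s_1 = InvRound(s_0, k_2) = 0x3D83
s_2 = InvRound(s_1, k_1) = 0xA64B
s_3 = InvRound(s_2, k_0) = 0x7BF4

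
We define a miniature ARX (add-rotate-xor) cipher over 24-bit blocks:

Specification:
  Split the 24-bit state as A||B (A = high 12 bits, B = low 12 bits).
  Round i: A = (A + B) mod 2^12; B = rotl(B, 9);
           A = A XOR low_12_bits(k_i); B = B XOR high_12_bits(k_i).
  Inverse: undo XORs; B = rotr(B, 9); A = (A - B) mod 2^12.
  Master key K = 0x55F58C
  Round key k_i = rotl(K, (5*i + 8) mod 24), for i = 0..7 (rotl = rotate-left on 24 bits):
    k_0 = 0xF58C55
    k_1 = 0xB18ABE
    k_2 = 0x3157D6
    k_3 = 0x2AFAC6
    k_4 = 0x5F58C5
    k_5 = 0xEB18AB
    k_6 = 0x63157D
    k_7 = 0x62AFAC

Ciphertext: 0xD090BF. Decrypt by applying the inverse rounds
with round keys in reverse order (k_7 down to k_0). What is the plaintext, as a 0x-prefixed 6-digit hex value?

s_0 = ciphertext = 0xD090BF
s_1 = InvRound(s_0, k_7) = 0xDFA4AB
s_2 = InvRound(s_1, k_6) = 0x3B64D1
s_3 = InvRound(s_2, k_5) = 0x818305
s_4 = InvRound(s_3, k_4) = 0x95A783
s_5 = InvRound(s_4, k_3) = 0xA3A962
s_6 = InvRound(s_5, k_2) = 0xA2F3BD
s_7 = InvRound(s_6, k_1) = 0xB6552C
s_8 = InvRound(s_7, k_0) = 0x38B3A5

0x38B3A5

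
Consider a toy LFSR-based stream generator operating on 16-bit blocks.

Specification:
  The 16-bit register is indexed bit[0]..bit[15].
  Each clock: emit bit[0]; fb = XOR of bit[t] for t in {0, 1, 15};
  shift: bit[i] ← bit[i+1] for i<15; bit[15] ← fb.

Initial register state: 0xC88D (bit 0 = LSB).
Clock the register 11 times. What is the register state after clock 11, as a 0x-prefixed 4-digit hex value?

0x88D9

reg_0 = 0xC88D
clock 1: out=1, reg = 0x6446
clock 2: out=0, reg = 0xB223
clock 3: out=1, reg = 0xD911
clock 4: out=1, reg = 0x6C88
clock 5: out=0, reg = 0x3644
clock 6: out=0, reg = 0x1B22
clock 7: out=0, reg = 0x8D91
clock 8: out=1, reg = 0x46C8
clock 9: out=0, reg = 0x2364
clock 10: out=0, reg = 0x11B2
clock 11: out=0, reg = 0x88D9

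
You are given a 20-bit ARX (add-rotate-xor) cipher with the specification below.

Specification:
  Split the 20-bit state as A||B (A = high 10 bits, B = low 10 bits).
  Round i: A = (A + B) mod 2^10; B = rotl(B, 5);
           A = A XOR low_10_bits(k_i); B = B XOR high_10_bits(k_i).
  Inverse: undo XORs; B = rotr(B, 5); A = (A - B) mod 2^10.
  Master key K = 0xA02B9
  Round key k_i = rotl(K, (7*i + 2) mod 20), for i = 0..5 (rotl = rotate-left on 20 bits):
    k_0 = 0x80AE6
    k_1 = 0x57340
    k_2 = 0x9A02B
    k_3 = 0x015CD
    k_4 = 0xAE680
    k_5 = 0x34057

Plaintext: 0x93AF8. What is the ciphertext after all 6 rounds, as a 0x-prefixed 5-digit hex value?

0x64D07

s_0 = plaintext = 0x93AF8
s_1 = Round(s_0, k_0) = 0xE8115
s_2 = Round(s_1, k_1) = 0xFD7F4
s_3 = Round(s_2, k_2) = 0xF08F7
s_4 = Round(s_3, k_3) = 0x5D2E2
s_5 = Round(s_4, k_4) = 0xB5AEE
s_6 = Round(s_5, k_5) = 0x64D07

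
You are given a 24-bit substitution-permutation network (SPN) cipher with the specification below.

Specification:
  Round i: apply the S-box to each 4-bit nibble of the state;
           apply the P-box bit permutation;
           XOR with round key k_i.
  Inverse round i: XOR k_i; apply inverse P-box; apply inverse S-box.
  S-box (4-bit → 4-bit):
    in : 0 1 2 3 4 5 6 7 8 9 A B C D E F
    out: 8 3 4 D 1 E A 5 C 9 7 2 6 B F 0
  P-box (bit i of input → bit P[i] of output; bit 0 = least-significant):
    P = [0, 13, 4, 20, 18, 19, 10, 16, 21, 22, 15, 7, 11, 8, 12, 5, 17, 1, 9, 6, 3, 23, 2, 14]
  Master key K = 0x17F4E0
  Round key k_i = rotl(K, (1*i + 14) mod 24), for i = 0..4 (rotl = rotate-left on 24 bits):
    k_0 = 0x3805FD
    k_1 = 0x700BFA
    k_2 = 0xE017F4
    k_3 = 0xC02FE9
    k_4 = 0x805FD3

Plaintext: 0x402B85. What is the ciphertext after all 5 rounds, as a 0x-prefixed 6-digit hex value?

s_0 = plaintext = 0x402B85
s_1 = Round(s_0, k_0) = 0x6931A5
s_2 = Round(s_1, k_1) = 0x8E778A
s_3 = Round(s_2, k_2) = 0xC3E9A3
s_4 = Round(s_3, k_3) = 0x7E301C
s_5 = Round(s_4, k_4) = 0x8E652D

0x8E652D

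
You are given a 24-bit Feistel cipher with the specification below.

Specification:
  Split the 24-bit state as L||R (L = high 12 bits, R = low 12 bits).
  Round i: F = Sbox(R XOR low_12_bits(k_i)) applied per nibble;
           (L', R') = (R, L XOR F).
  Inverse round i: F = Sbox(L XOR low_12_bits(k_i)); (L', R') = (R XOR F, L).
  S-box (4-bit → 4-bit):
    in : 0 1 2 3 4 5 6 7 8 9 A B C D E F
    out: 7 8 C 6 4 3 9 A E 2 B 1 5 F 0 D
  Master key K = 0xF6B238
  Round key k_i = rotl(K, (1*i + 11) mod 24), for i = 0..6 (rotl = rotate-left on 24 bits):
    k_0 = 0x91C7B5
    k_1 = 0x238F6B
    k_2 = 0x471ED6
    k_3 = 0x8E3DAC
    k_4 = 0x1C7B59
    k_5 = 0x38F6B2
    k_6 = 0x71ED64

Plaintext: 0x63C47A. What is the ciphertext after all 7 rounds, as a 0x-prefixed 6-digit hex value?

s_0 = plaintext = 0x63C47A
s_1 = Round(s_0, k_0) = 0x47A061
s_2 = Round(s_1, k_1) = 0x061901
s_3 = Round(s_2, k_2) = 0x901A9B
s_4 = Round(s_3, k_3) = 0xA9B36B
s_5 = Round(s_4, k_4) = 0x36B4F7
s_6 = Round(s_5, k_5) = 0x4F7F28
s_7 = Round(s_6, k_6) = 0xF288B2

0xF288B2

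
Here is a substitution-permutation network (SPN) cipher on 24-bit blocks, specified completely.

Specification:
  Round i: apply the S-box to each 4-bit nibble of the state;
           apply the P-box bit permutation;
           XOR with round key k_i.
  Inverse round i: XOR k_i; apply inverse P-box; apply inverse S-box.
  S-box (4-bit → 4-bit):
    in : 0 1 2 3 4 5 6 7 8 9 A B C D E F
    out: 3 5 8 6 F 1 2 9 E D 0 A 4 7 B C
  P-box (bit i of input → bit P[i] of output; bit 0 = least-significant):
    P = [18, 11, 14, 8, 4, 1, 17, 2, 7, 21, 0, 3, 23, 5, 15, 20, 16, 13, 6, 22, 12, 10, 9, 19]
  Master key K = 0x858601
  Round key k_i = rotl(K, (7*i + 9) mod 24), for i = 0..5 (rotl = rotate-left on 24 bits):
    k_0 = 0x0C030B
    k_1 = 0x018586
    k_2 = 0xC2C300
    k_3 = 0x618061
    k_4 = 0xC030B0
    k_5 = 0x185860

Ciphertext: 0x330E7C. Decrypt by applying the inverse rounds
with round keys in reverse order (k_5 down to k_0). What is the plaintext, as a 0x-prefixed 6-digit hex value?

s_0 = ciphertext = 0x330E7C
s_1 = InvRound(s_0, k_5) = 0x45AB9C
s_2 = InvRound(s_1, k_4) = 0x15D22E
s_3 = InvRound(s_2, k_3) = 0x1F28B1
s_4 = InvRound(s_3, k_2) = 0xFE4154
s_5 = InvRound(s_4, k_1) = 0xB990D1
s_6 = InvRound(s_5, k_0) = 0x119E07

0x119E07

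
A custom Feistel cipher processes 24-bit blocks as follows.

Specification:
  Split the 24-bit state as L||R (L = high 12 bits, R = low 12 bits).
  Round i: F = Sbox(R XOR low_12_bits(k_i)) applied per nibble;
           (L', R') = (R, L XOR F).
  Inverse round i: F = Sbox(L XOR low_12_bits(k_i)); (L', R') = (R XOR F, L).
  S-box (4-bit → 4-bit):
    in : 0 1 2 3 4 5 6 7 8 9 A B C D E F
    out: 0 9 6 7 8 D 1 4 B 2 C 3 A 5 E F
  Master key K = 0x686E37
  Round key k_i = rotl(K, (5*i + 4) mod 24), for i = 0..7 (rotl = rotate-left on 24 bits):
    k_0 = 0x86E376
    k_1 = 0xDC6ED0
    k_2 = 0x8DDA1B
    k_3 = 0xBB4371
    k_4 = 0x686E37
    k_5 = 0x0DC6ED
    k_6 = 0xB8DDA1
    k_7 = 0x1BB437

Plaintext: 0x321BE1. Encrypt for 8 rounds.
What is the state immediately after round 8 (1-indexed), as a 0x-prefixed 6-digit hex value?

s_0 = plaintext = 0x321BE1
s_1 = Round(s_0, k_0) = 0xBE1805
s_2 = Round(s_1, k_1) = 0x805ABC
s_3 = Round(s_2, k_2) = 0xABC8C1
s_4 = Round(s_3, k_3) = 0x8C198C
s_5 = Round(s_4, k_4) = 0x98CCF2
s_6 = Round(s_5, k_5) = 0xCF2513
s_7 = Round(s_6, k_6) = 0x5137C4
s_8 = Round(s_7, k_7) = 0x7C42E4

0x7C42E4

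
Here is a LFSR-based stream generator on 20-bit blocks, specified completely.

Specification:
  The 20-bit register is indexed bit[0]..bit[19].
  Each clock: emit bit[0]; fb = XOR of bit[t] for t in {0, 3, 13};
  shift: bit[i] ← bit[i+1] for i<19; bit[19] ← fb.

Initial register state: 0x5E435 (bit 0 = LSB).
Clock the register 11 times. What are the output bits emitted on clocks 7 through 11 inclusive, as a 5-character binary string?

reg_0 = 0x5E435
clock 1: out=1, reg = 0x2F21A
clock 2: out=0, reg = 0x1790D
clock 3: out=1, reg = 0x8BC86
clock 4: out=0, reg = 0xC5E43
clock 5: out=1, reg = 0xE2F21
clock 6: out=1, reg = 0x71790
clock 7: out=0, reg = 0x38BC8
clock 8: out=0, reg = 0x9C5E4
clock 9: out=0, reg = 0x4E2F2
clock 10: out=0, reg = 0xA7179
clock 11: out=1, reg = 0xD38BC

00001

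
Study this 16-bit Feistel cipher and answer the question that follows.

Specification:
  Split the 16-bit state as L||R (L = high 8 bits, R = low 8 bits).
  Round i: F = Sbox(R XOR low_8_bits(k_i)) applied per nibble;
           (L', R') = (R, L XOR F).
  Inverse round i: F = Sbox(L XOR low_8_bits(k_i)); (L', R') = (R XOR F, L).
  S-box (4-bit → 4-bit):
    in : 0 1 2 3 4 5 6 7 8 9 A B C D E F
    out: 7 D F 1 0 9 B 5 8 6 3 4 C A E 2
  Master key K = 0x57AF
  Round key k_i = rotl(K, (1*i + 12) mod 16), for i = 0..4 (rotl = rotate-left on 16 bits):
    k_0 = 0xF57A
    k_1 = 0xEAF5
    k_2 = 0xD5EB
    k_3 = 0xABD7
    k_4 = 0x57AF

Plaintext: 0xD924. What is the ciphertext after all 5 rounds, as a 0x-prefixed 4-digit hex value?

s_0 = plaintext = 0xD924
s_1 = Round(s_0, k_0) = 0x2447
s_2 = Round(s_1, k_1) = 0x476B
s_3 = Round(s_2, k_2) = 0x6BC0
s_4 = Round(s_3, k_3) = 0xC0BE
s_5 = Round(s_4, k_4) = 0xBE1D

0xBE1D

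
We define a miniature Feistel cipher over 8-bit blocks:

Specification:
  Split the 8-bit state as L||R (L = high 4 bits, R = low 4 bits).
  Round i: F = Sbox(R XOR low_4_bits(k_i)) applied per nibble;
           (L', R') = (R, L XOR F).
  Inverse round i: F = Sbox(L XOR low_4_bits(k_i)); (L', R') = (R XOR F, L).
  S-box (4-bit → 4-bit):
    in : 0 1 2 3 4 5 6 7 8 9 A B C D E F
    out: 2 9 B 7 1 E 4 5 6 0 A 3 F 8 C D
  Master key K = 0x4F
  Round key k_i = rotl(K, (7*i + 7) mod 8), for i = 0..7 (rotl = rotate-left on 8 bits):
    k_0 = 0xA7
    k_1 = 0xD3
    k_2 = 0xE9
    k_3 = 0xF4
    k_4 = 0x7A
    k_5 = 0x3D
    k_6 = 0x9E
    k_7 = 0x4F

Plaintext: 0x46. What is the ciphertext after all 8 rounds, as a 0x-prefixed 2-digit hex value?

s_0 = plaintext = 0x46
s_1 = Round(s_0, k_0) = 0x6D
s_2 = Round(s_1, k_1) = 0xDA
s_3 = Round(s_2, k_2) = 0xAA
s_4 = Round(s_3, k_3) = 0xA6
s_5 = Round(s_4, k_4) = 0x65
s_6 = Round(s_5, k_5) = 0x50
s_7 = Round(s_6, k_6) = 0x09
s_8 = Round(s_7, k_7) = 0x94

0x94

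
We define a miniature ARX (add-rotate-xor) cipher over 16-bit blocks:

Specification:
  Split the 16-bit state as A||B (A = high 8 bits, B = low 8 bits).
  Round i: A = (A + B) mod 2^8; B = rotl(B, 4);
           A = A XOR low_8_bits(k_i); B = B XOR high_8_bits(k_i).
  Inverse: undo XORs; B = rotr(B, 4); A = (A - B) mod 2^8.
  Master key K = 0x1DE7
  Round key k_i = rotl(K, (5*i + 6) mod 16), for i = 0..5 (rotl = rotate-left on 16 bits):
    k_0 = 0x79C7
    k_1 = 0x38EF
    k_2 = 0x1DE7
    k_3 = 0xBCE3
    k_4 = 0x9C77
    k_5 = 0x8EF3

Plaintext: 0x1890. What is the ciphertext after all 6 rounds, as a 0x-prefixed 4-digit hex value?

0xBA15

s_0 = plaintext = 0x1890
s_1 = Round(s_0, k_0) = 0x6F70
s_2 = Round(s_1, k_1) = 0x303F
s_3 = Round(s_2, k_2) = 0x88EE
s_4 = Round(s_3, k_3) = 0x9552
s_5 = Round(s_4, k_4) = 0x90B9
s_6 = Round(s_5, k_5) = 0xBA15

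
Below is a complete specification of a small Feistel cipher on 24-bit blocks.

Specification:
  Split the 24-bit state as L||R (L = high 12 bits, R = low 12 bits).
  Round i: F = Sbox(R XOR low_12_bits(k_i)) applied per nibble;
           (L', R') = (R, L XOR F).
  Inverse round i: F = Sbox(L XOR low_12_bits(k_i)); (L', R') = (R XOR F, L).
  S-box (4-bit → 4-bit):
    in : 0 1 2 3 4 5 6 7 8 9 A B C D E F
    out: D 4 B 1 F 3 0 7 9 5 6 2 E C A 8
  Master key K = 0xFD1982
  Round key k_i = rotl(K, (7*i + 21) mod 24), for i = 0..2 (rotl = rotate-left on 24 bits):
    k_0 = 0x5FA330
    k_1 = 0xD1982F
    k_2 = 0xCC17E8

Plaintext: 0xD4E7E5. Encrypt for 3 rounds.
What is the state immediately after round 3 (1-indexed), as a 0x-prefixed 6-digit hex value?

s_0 = plaintext = 0xD4E7E5
s_1 = Round(s_0, k_0) = 0x7E528D
s_2 = Round(s_1, k_1) = 0x28D18E
s_3 = Round(s_2, k_2) = 0x18E28D

0x18E28D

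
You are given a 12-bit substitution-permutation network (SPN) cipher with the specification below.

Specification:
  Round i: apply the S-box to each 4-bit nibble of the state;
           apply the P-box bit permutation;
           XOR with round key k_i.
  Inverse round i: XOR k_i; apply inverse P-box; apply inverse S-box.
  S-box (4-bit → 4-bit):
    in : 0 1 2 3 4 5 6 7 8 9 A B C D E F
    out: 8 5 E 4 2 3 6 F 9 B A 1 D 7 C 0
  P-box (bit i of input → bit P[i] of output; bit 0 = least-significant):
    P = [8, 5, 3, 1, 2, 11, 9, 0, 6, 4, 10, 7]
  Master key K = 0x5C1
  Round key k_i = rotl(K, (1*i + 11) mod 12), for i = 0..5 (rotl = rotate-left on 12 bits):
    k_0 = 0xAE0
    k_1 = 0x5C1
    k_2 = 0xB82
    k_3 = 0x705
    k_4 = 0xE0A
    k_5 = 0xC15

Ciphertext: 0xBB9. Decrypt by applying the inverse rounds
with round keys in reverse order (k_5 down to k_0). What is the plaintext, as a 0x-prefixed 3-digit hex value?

0xE1F

s_0 = ciphertext = 0xBB9
s_1 = InvRound(s_0, k_5) = 0xE1D
s_2 = InvRound(s_1, k_4) = 0x480
s_3 = InvRound(s_2, k_3) = 0x0CB
s_4 = InvRound(s_3, k_2) = 0xB21
s_5 = InvRound(s_4, k_1) = 0xC64
s_6 = InvRound(s_5, k_0) = 0xE1F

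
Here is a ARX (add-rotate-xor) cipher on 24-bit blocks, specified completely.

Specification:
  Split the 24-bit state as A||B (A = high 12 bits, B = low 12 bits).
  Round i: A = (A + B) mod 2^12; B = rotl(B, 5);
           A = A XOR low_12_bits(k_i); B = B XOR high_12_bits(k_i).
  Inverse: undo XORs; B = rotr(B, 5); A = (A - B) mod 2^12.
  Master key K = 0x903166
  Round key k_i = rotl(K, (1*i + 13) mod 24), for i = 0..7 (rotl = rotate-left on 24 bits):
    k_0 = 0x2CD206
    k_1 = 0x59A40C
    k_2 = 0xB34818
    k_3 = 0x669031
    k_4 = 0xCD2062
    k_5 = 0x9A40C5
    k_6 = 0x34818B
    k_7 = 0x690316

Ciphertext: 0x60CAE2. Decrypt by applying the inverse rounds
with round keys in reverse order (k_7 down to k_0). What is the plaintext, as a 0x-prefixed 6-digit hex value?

s_0 = ciphertext = 0x60CAE2
s_1 = InvRound(s_0, k_7) = 0xBB7963
s_2 = InvRound(s_1, k_6) = 0x46B5D1
s_3 = InvRound(s_2, k_5) = 0x9CBAE3
s_4 = InvRound(s_3, k_4) = 0x0F88B1
s_5 = InvRound(s_4, k_3) = 0x453C76
s_6 = InvRound(s_5, k_2) = 0xB1113A
s_7 = InvRound(s_6, k_1) = 0xEF8025
s_8 = InvRound(s_7, k_0) = 0x8E7417

0x8E7417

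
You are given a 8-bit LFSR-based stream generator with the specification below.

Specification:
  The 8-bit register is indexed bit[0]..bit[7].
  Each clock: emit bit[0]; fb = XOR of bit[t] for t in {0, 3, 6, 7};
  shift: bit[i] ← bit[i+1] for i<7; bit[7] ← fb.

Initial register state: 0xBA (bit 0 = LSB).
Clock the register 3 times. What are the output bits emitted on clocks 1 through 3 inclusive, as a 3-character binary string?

010

reg_0 = 0xBA
clock 1: out=0, reg = 0x5D
clock 2: out=1, reg = 0xAE
clock 3: out=0, reg = 0x57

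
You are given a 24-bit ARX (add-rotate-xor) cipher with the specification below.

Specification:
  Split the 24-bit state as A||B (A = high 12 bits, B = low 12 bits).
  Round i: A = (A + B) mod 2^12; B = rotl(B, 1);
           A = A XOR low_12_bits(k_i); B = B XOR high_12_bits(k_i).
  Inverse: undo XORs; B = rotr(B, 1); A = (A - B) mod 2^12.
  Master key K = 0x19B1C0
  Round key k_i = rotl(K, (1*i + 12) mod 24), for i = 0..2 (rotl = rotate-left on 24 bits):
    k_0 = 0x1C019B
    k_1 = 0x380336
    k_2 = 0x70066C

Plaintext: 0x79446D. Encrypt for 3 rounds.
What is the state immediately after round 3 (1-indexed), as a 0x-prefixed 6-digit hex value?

0x15B46A

s_0 = plaintext = 0x79446D
s_1 = Round(s_0, k_0) = 0xD9A91A
s_2 = Round(s_1, k_1) = 0x5821B5
s_3 = Round(s_2, k_2) = 0x15B46A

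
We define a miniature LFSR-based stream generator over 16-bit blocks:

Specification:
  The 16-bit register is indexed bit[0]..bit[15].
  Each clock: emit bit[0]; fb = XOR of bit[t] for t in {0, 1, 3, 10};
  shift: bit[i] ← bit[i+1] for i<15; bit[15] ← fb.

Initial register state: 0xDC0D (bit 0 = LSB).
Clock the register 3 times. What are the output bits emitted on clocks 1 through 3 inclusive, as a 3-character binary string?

101

reg_0 = 0xDC0D
clock 1: out=1, reg = 0xEE06
clock 2: out=0, reg = 0x7703
clock 3: out=1, reg = 0xBB81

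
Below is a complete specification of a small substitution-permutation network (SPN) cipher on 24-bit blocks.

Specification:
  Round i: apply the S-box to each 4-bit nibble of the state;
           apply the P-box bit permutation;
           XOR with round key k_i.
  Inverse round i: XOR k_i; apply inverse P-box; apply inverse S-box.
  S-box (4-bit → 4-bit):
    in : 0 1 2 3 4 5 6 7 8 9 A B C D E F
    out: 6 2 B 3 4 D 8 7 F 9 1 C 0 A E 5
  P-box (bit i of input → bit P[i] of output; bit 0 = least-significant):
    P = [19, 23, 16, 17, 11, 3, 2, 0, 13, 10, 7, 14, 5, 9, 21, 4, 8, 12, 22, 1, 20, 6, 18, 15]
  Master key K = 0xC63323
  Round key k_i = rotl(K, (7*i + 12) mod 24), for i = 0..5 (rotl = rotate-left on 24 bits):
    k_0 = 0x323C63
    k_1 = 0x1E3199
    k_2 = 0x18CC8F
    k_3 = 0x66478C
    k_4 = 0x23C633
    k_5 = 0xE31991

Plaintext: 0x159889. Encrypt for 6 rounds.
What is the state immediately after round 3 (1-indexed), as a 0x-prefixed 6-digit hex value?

s_0 = plaintext = 0x159889
s_1 = Round(s_0, k_0) = 0x78519C
s_2 = Round(s_1, k_1) = 0x6A2CEA
s_3 = Round(s_2, k_2) = 0x104FB2
s_4 = Round(s_3, k_3) = 0x8C7749
s_5 = Round(s_4, k_4) = 0x1D60D7
s_6 = Round(s_5, k_5) = 0x6A0D4A

0x104FB2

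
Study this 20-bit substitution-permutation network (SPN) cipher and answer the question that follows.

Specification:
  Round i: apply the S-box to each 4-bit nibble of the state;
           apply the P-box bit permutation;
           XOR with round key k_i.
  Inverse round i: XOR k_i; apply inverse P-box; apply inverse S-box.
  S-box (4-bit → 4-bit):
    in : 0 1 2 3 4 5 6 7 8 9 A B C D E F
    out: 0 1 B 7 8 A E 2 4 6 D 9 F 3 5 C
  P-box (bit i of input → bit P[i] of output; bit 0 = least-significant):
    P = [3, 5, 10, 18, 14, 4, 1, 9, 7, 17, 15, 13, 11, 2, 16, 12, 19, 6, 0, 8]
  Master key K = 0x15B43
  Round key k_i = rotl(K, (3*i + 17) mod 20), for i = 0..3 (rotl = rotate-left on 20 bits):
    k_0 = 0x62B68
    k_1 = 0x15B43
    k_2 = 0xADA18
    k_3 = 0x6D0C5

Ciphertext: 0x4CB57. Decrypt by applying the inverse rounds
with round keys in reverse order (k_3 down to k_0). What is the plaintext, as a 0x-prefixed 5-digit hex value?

s_0 = ciphertext = 0x4CB57
s_1 = InvRound(s_0, k_3) = 0x4BD60
s_2 = InvRound(s_1, k_2) = 0x2052C
s_3 = InvRound(s_2, k_1) = 0x9C7A3
s_4 = InvRound(s_3, k_0) = 0x3ECEA

0x3ECEA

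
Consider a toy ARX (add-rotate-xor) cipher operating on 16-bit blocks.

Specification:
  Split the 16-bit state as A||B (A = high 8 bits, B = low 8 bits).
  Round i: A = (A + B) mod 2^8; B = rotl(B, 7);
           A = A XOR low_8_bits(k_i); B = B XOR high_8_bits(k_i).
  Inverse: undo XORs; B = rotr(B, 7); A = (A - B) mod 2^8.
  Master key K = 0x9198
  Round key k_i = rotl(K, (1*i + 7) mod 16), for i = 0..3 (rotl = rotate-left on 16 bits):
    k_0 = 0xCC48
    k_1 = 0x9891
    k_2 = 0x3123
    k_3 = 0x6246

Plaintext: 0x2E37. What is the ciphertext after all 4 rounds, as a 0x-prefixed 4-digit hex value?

0x5536

s_0 = plaintext = 0x2E37
s_1 = Round(s_0, k_0) = 0x2D57
s_2 = Round(s_1, k_1) = 0x1533
s_3 = Round(s_2, k_2) = 0x6BA8
s_4 = Round(s_3, k_3) = 0x5536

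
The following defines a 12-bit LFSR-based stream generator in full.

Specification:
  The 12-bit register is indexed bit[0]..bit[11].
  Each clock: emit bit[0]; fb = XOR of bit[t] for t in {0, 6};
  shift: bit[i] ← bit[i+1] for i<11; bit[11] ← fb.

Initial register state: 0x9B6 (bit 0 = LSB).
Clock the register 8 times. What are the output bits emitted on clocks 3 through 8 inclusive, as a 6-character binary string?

101101

reg_0 = 0x9B6
clock 1: out=0, reg = 0x4DB
clock 2: out=1, reg = 0x26D
clock 3: out=1, reg = 0x136
clock 4: out=0, reg = 0x09B
clock 5: out=1, reg = 0x84D
clock 6: out=1, reg = 0x426
clock 7: out=0, reg = 0x213
clock 8: out=1, reg = 0x909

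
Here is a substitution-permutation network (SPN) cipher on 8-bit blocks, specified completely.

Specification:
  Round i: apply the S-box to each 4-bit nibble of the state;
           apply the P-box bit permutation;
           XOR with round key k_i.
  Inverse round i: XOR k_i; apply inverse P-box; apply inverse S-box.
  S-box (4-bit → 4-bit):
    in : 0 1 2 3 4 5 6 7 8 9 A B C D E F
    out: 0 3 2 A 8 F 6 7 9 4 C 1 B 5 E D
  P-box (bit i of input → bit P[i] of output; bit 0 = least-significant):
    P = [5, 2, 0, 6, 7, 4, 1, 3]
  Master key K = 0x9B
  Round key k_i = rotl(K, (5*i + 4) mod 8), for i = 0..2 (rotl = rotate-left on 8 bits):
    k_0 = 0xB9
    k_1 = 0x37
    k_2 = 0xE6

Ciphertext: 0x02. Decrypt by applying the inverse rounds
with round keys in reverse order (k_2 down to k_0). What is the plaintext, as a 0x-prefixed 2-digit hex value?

0x04

s_0 = ciphertext = 0x02
s_1 = InvRound(s_0, k_2) = 0xBC
s_2 = InvRound(s_1, k_1) = 0xF9
s_3 = InvRound(s_2, k_0) = 0x04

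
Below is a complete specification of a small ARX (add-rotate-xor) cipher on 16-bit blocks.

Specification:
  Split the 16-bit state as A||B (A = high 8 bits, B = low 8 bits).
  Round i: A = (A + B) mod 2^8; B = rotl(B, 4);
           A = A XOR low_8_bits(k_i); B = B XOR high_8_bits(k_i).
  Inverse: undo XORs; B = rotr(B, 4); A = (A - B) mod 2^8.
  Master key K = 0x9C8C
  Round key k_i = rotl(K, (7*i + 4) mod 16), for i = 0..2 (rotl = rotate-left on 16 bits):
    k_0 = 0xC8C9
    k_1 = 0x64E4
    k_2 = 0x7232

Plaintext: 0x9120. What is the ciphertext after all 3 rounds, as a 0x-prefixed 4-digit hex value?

0x5CFE

s_0 = plaintext = 0x9120
s_1 = Round(s_0, k_0) = 0x78CA
s_2 = Round(s_1, k_1) = 0xA6C8
s_3 = Round(s_2, k_2) = 0x5CFE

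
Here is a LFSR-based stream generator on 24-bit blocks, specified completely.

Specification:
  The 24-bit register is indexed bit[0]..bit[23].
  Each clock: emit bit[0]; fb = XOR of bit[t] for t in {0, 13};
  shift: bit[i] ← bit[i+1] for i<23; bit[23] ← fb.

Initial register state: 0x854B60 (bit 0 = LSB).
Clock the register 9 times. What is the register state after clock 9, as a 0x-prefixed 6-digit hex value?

reg_0 = 0x854B60
clock 1: out=0, reg = 0x42A5B0
clock 2: out=0, reg = 0xA152D8
clock 3: out=0, reg = 0x50A96C
clock 4: out=0, reg = 0xA854B6
clock 5: out=0, reg = 0x542A5B
clock 6: out=1, reg = 0x2A152D
clock 7: out=1, reg = 0x950A96
clock 8: out=0, reg = 0x4A854B
clock 9: out=1, reg = 0xA542A5

0xA542A5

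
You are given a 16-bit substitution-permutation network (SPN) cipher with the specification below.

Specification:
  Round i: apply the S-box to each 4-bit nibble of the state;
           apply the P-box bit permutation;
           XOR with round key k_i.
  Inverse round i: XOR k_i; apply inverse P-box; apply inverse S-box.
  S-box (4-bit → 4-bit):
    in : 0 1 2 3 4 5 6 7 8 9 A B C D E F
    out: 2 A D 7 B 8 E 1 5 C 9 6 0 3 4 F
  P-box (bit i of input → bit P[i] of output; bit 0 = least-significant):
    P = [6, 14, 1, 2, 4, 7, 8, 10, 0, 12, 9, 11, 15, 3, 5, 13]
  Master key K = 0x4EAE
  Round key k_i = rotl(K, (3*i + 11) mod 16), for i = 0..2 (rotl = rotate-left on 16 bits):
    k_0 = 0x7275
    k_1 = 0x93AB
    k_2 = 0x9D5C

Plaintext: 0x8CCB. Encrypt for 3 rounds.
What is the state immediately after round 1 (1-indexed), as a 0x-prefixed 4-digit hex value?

0xB257

s_0 = plaintext = 0x8CCB
s_1 = Round(s_0, k_0) = 0xB257
s_2 = Round(s_1, k_1) = 0x9DC2
s_3 = Round(s_2, k_2) = 0xAD3B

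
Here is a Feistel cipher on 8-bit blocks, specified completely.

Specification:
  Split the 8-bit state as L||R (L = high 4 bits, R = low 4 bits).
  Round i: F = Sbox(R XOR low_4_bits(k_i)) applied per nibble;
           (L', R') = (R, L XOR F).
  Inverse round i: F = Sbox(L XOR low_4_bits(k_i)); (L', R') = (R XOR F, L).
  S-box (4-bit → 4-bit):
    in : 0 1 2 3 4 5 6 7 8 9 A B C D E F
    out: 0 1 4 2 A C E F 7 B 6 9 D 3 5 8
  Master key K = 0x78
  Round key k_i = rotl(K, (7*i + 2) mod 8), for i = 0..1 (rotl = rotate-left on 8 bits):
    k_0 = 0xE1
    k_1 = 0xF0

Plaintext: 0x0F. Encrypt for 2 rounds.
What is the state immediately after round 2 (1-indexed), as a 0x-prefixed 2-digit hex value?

0x53

s_0 = plaintext = 0x0F
s_1 = Round(s_0, k_0) = 0xF5
s_2 = Round(s_1, k_1) = 0x53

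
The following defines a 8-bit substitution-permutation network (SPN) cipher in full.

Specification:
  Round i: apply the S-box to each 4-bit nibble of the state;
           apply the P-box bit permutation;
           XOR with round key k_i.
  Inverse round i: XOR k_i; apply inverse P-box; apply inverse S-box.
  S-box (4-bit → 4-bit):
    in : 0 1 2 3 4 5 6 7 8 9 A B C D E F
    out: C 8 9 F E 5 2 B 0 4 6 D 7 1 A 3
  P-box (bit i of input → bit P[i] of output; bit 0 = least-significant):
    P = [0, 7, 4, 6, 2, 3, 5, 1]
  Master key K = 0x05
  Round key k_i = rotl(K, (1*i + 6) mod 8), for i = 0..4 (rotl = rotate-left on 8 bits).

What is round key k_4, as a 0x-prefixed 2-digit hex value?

0x14

K = 0x05
k_0 = rotl(K, (1*0+6) mod 8) = rotl(K, 6) = 0x41
k_1 = rotl(K, (1*1+6) mod 8) = rotl(K, 7) = 0x82
k_2 = rotl(K, (1*2+6) mod 8) = rotl(K, 0) = 0x05
k_3 = rotl(K, (1*3+6) mod 8) = rotl(K, 1) = 0x0A
k_4 = rotl(K, (1*4+6) mod 8) = rotl(K, 2) = 0x14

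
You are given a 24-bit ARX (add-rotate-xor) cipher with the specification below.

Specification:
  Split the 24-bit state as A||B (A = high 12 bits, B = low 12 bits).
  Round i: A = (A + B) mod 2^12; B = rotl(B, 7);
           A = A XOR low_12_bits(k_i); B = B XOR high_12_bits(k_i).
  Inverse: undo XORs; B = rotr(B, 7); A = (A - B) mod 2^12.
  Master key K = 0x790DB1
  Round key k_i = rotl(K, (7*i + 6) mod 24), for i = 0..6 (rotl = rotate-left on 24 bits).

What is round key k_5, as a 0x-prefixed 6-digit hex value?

0x62F21B

K = 0x790DB1
k_0 = rotl(K, (7*0+6) mod 24) = rotl(K, 6) = 0x436C5E
k_1 = rotl(K, (7*1+6) mod 24) = rotl(K, 13) = 0xB62F21
k_2 = rotl(K, (7*2+6) mod 24) = rotl(K, 20) = 0x1790DB
k_3 = rotl(K, (7*3+6) mod 24) = rotl(K, 3) = 0xC86D8B
k_4 = rotl(K, (7*4+6) mod 24) = rotl(K, 10) = 0x36C5E4
k_5 = rotl(K, (7*5+6) mod 24) = rotl(K, 17) = 0x62F21B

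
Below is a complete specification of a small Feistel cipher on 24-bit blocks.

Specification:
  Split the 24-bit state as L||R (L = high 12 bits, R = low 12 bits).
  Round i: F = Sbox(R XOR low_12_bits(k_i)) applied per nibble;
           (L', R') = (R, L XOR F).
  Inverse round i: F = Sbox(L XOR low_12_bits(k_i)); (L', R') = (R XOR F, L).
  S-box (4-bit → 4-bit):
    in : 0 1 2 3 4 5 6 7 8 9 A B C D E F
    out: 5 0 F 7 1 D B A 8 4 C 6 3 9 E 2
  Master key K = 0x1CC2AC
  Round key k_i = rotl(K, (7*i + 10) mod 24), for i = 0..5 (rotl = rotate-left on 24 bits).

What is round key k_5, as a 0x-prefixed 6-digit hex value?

0x839855

K = 0x1CC2AC
k_0 = rotl(K, (7*0+10) mod 24) = rotl(K, 10) = 0x0AB073
k_1 = rotl(K, (7*1+10) mod 24) = rotl(K, 17) = 0x583985
k_2 = rotl(K, (7*2+10) mod 24) = rotl(K, 0) = 0x1CC2AC
k_3 = rotl(K, (7*3+10) mod 24) = rotl(K, 7) = 0x61560E
k_4 = rotl(K, (7*4+10) mod 24) = rotl(K, 14) = 0xAB0730
k_5 = rotl(K, (7*5+10) mod 24) = rotl(K, 21) = 0x839855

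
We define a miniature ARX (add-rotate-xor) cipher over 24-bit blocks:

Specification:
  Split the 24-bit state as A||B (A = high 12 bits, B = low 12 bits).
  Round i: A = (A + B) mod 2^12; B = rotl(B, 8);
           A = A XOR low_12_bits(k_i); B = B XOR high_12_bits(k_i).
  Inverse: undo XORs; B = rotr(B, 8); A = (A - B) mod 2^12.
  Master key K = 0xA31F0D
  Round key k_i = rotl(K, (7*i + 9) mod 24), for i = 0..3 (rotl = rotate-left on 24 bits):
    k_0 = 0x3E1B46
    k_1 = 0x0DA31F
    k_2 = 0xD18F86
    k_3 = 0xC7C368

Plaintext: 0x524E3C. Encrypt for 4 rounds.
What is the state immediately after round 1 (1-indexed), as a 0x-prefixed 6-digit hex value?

0x826F02

s_0 = plaintext = 0x524E3C
s_1 = Round(s_0, k_0) = 0x826F02
s_2 = Round(s_1, k_1) = 0x43722A
s_3 = Round(s_2, k_2) = 0x9E773A
s_4 = Round(s_3, k_3) = 0x24960F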